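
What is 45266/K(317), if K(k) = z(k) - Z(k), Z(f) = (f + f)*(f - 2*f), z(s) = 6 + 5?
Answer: 45266/200989 ≈ 0.22522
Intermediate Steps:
z(s) = 11
Z(f) = -2*f² (Z(f) = (2*f)*(-f) = -2*f²)
K(k) = 11 + 2*k² (K(k) = 11 - (-2)*k² = 11 + 2*k²)
45266/K(317) = 45266/(11 + 2*317²) = 45266/(11 + 2*100489) = 45266/(11 + 200978) = 45266/200989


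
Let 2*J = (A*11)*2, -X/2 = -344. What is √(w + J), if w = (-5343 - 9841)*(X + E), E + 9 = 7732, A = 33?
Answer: I*√127712261 ≈ 11301.0*I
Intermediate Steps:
X = 688 (X = -2*(-344) = 688)
E = 7723 (E = -9 + 7732 = 7723)
J = 363 (J = ((33*11)*2)/2 = (363*2)/2 = (½)*726 = 363)
w = -127712624 (w = (-5343 - 9841)*(688 + 7723) = -15184*8411 = -127712624)
√(w + J) = √(-127712624 + 363) = √(-127712261) = I*√127712261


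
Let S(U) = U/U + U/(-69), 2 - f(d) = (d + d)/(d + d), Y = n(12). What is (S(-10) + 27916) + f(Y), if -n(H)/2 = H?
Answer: 1926352/69 ≈ 27918.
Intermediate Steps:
n(H) = -2*H
Y = -24 (Y = -2*12 = -24)
f(d) = 1 (f(d) = 2 - (d + d)/(d + d) = 2 - 2*d/(2*d) = 2 - 2*d*1/(2*d) = 2 - 1*1 = 2 - 1 = 1)
S(U) = 1 - U/69 (S(U) = 1 + U*(-1/69) = 1 - U/69)
(S(-10) + 27916) + f(Y) = ((1 - 1/69*(-10)) + 27916) + 1 = ((1 + 10/69) + 27916) + 1 = (79/69 + 27916) + 1 = 1926283/69 + 1 = 1926352/69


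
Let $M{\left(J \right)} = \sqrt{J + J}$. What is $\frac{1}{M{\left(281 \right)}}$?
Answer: $\frac{\sqrt{562}}{562} \approx 0.042182$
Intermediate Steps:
$M{\left(J \right)} = \sqrt{2} \sqrt{J}$ ($M{\left(J \right)} = \sqrt{2 J} = \sqrt{2} \sqrt{J}$)
$\frac{1}{M{\left(281 \right)}} = \frac{1}{\sqrt{2} \sqrt{281}} = \frac{1}{\sqrt{562}} = \frac{\sqrt{562}}{562}$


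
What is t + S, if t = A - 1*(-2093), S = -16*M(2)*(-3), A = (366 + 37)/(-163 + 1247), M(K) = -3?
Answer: 2113119/1084 ≈ 1949.4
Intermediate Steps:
A = 403/1084 ≈ 0.37177
S = -144 (S = -16*(-3)*(-3) = 48*(-3) = -144)
t = 2269215/1084 (t = 403/1084 - 1*(-2093) = 403/1084 + 2093 = 2269215/1084 ≈ 2093.4)
t + S = 2269215/1084 - 144 = 2113119/1084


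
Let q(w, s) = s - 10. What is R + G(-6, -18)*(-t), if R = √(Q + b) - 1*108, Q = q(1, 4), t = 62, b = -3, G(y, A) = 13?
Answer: -914 + 3*I ≈ -914.0 + 3.0*I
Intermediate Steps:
q(w, s) = -10 + s
Q = -6 (Q = -10 + 4 = -6)
R = -108 + 3*I (R = √(-6 - 3) - 1*108 = √(-9) - 108 = 3*I - 108 = -108 + 3*I ≈ -108.0 + 3.0*I)
R + G(-6, -18)*(-t) = (-108 + 3*I) + 13*(-1*62) = (-108 + 3*I) + 13*(-62) = (-108 + 3*I) - 806 = -914 + 3*I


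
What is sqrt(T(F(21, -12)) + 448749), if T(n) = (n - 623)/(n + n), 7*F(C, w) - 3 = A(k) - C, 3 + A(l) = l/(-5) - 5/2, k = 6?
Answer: 3*sqrt(12170286258)/494 ≈ 669.95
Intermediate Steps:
A(l) = -11/2 - l/5 (A(l) = -3 + (l/(-5) - 5/2) = -3 + (l*(-1/5) - 5*1/2) = -3 + (-l/5 - 5/2) = -3 + (-5/2 - l/5) = -11/2 - l/5)
F(C, w) = -37/70 - C/7 (F(C, w) = 3/7 + ((-11/2 - 1/5*6) - C)/7 = 3/7 + ((-11/2 - 6/5) - C)/7 = 3/7 + (-67/10 - C)/7 = 3/7 + (-67/70 - C/7) = -37/70 - C/7)
T(n) = (-623 + n)/(2*n) (T(n) = (-623 + n)/((2*n)) = (-623 + n)*(1/(2*n)) = (-623 + n)/(2*n))
sqrt(T(F(21, -12)) + 448749) = sqrt((-623 + (-37/70 - 1/7*21))/(2*(-37/70 - 1/7*21)) + 448749) = sqrt((-623 + (-37/70 - 3))/(2*(-37/70 - 3)) + 448749) = sqrt((-623 - 247/70)/(2*(-247/70)) + 448749) = sqrt((1/2)*(-70/247)*(-43857/70) + 448749) = sqrt(43857/494 + 448749) = sqrt(221725863/494) = 3*sqrt(12170286258)/494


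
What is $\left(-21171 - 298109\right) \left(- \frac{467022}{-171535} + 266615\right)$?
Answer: $- \frac{224646739382864}{2639} \approx -8.5126 \cdot 10^{10}$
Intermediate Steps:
$\left(-21171 - 298109\right) \left(- \frac{467022}{-171535} + 266615\right) = - 319280 \left(\left(-467022\right) \left(- \frac{1}{171535}\right) + 266615\right) = - 319280 \left(\frac{467022}{171535} + 266615\right) = \left(-319280\right) \frac{45734271047}{171535} = - \frac{224646739382864}{2639}$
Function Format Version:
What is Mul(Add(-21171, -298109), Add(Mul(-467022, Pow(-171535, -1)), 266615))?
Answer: Rational(-224646739382864, 2639) ≈ -8.5126e+10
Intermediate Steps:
Mul(Add(-21171, -298109), Add(Mul(-467022, Pow(-171535, -1)), 266615)) = Mul(-319280, Add(Mul(-467022, Rational(-1, 171535)), 266615)) = Mul(-319280, Add(Rational(467022, 171535), 266615)) = Mul(-319280, Rational(45734271047, 171535)) = Rational(-224646739382864, 2639)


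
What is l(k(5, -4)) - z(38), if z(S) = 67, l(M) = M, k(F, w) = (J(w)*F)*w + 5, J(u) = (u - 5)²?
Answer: -1682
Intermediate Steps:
J(u) = (-5 + u)²
k(F, w) = 5 + F*w*(-5 + w)² (k(F, w) = ((-5 + w)²*F)*w + 5 = (F*(-5 + w)²)*w + 5 = F*w*(-5 + w)² + 5 = 5 + F*w*(-5 + w)²)
l(k(5, -4)) - z(38) = (5 + 5*(-4)*(-5 - 4)²) - 1*67 = (5 + 5*(-4)*(-9)²) - 67 = (5 + 5*(-4)*81) - 67 = (5 - 1620) - 67 = -1615 - 67 = -1682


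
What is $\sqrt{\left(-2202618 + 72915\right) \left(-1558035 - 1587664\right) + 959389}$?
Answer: $\sqrt{6699405556786} \approx 2.5883 \cdot 10^{6}$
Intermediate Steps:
$\sqrt{\left(-2202618 + 72915\right) \left(-1558035 - 1587664\right) + 959389} = \sqrt{\left(-2129703\right) \left(-3145699\right) + 959389} = \sqrt{6699404597397 + 959389} = \sqrt{6699405556786}$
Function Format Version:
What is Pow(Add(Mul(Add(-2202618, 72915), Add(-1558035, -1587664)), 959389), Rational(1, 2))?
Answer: Pow(6699405556786, Rational(1, 2)) ≈ 2.5883e+6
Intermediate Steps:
Pow(Add(Mul(Add(-2202618, 72915), Add(-1558035, -1587664)), 959389), Rational(1, 2)) = Pow(Add(Mul(-2129703, -3145699), 959389), Rational(1, 2)) = Pow(Add(6699404597397, 959389), Rational(1, 2)) = Pow(6699405556786, Rational(1, 2))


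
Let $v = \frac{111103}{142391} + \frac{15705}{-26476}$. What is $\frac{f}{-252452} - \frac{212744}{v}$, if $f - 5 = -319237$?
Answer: $- \frac{50618651872315903968}{44514379797149} \approx -1.1371 \cdot 10^{6}$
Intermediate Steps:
$f = -319232$ ($f = 5 - 319237 = -319232$)
$v = \frac{705312373}{3769944116}$ ($v = 111103 \cdot \frac{1}{142391} + 15705 \left(- \frac{1}{26476}\right) = \frac{111103}{142391} - \frac{15705}{26476} = \frac{705312373}{3769944116} \approx 0.18709$)
$\frac{f}{-252452} - \frac{212744}{v} = - \frac{319232}{-252452} - \frac{212744}{\frac{705312373}{3769944116}} = \left(-319232\right) \left(- \frac{1}{252452}\right) - \frac{802032991014304}{705312373} = \frac{79808}{63113} - \frac{802032991014304}{705312373} = - \frac{50618651872315903968}{44514379797149}$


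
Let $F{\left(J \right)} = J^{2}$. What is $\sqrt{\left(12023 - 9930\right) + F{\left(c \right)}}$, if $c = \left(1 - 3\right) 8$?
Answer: $9 \sqrt{29} \approx 48.466$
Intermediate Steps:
$c = -16$ ($c = \left(-2\right) 8 = -16$)
$\sqrt{\left(12023 - 9930\right) + F{\left(c \right)}} = \sqrt{\left(12023 - 9930\right) + \left(-16\right)^{2}} = \sqrt{\left(12023 - 9930\right) + 256} = \sqrt{2093 + 256} = \sqrt{2349} = 9 \sqrt{29}$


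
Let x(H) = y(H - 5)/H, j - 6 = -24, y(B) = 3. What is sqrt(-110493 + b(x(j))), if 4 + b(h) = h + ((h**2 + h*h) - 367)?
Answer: I*sqrt(997777)/3 ≈ 332.96*I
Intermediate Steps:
j = -18 (j = 6 - 24 = -18)
x(H) = 3/H
b(h) = -371 + h + 2*h**2 (b(h) = -4 + (h + ((h**2 + h*h) - 367)) = -4 + (h + ((h**2 + h**2) - 367)) = -4 + (h + (2*h**2 - 367)) = -4 + (h + (-367 + 2*h**2)) = -4 + (-367 + h + 2*h**2) = -371 + h + 2*h**2)
sqrt(-110493 + b(x(j))) = sqrt(-110493 + (-371 + 3/(-18) + 2*(3/(-18))**2)) = sqrt(-110493 + (-371 + 3*(-1/18) + 2*(3*(-1/18))**2)) = sqrt(-110493 + (-371 - 1/6 + 2*(-1/6)**2)) = sqrt(-110493 + (-371 - 1/6 + 2*(1/36))) = sqrt(-110493 + (-371 - 1/6 + 1/18)) = sqrt(-110493 - 3340/9) = sqrt(-997777/9) = I*sqrt(997777)/3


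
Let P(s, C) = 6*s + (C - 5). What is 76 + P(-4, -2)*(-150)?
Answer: 4726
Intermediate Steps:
P(s, C) = -5 + C + 6*s (P(s, C) = 6*s + (-5 + C) = -5 + C + 6*s)
76 + P(-4, -2)*(-150) = 76 + (-5 - 2 + 6*(-4))*(-150) = 76 + (-5 - 2 - 24)*(-150) = 76 - 31*(-150) = 76 + 4650 = 4726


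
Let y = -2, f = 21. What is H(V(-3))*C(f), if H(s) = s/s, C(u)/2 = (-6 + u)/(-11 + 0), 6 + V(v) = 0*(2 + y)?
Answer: -30/11 ≈ -2.7273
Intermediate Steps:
V(v) = -6 (V(v) = -6 + 0*(2 - 2) = -6 + 0*0 = -6 + 0 = -6)
C(u) = 12/11 - 2*u/11 (C(u) = 2*((-6 + u)/(-11 + 0)) = 2*((-6 + u)/(-11)) = 2*((-6 + u)*(-1/11)) = 2*(6/11 - u/11) = 12/11 - 2*u/11)
H(s) = 1
H(V(-3))*C(f) = 1*(12/11 - 2/11*21) = 1*(12/11 - 42/11) = 1*(-30/11) = -30/11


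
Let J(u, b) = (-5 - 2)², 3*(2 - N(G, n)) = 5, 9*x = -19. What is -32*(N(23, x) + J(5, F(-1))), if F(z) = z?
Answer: -4736/3 ≈ -1578.7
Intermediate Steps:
x = -19/9 (x = (⅑)*(-19) = -19/9 ≈ -2.1111)
N(G, n) = ⅓ (N(G, n) = 2 - ⅓*5 = 2 - 5/3 = ⅓)
J(u, b) = 49 (J(u, b) = (-7)² = 49)
-32*(N(23, x) + J(5, F(-1))) = -32*(⅓ + 49) = -32*148/3 = -4736/3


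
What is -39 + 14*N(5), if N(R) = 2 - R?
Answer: -81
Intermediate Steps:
-39 + 14*N(5) = -39 + 14*(2 - 1*5) = -39 + 14*(2 - 5) = -39 + 14*(-3) = -39 - 42 = -81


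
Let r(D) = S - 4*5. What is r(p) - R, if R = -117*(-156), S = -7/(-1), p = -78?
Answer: -18265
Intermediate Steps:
S = 7 (S = -7*(-1) = 7)
r(D) = -13 (r(D) = 7 - 4*5 = 7 - 20 = -13)
R = 18252
r(p) - R = -13 - 1*18252 = -13 - 18252 = -18265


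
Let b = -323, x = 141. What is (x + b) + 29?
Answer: -153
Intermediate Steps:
(x + b) + 29 = (141 - 323) + 29 = -182 + 29 = -153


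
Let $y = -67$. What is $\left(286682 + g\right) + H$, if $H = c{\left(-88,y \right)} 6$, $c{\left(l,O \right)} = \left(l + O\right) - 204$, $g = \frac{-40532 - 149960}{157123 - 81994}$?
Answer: $\frac{21376113620}{75129} \approx 2.8453 \cdot 10^{5}$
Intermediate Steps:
$g = - \frac{190492}{75129} \approx -2.5355$
$c{\left(l,O \right)} = -204 + O + l$ ($c{\left(l,O \right)} = \left(O + l\right) - 204 = -204 + O + l$)
$H = -2154$ ($H = \left(-204 - 67 - 88\right) 6 = \left(-359\right) 6 = -2154$)
$\left(286682 + g\right) + H = \left(286682 - \frac{190492}{75129}\right) - 2154 = \frac{21537941486}{75129} - 2154 = \frac{21376113620}{75129}$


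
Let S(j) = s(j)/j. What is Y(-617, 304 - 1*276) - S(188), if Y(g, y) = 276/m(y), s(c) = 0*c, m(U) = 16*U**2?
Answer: 69/3136 ≈ 0.022003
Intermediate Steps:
s(c) = 0
Y(g, y) = 69/(4*y**2) (Y(g, y) = 276/((16*y**2)) = 276*(1/(16*y**2)) = 69/(4*y**2))
S(j) = 0 (S(j) = 0/j = 0)
Y(-617, 304 - 1*276) - S(188) = 69/(4*(304 - 1*276)**2) - 1*0 = 69/(4*(304 - 276)**2) + 0 = (69/4)/28**2 + 0 = (69/4)*(1/784) + 0 = 69/3136 + 0 = 69/3136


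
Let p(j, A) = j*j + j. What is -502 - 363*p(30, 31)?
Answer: -338092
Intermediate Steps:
p(j, A) = j + j² (p(j, A) = j² + j = j + j²)
-502 - 363*p(30, 31) = -502 - 10890*(1 + 30) = -502 - 10890*31 = -502 - 363*930 = -502 - 337590 = -338092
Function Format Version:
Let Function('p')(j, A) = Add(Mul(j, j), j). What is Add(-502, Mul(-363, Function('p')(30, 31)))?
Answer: -338092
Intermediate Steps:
Function('p')(j, A) = Add(j, Pow(j, 2)) (Function('p')(j, A) = Add(Pow(j, 2), j) = Add(j, Pow(j, 2)))
Add(-502, Mul(-363, Function('p')(30, 31))) = Add(-502, Mul(-363, Mul(30, Add(1, 30)))) = Add(-502, Mul(-363, Mul(30, 31))) = Add(-502, Mul(-363, 930)) = Add(-502, -337590) = -338092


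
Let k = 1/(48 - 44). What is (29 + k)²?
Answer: 13689/16 ≈ 855.56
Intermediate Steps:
k = ¼ (k = 1/4 = ¼ ≈ 0.25000)
(29 + k)² = (29 + ¼)² = (117/4)² = 13689/16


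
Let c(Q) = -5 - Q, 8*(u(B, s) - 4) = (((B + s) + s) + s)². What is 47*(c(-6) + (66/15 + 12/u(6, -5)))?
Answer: 165957/565 ≈ 293.73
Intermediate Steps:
u(B, s) = 4 + (B + 3*s)²/8 (u(B, s) = 4 + (((B + s) + s) + s)²/8 = 4 + ((B + 2*s) + s)²/8 = 4 + (B + 3*s)²/8)
47*(c(-6) + (66/15 + 12/u(6, -5))) = 47*((-5 - 1*(-6)) + (66/15 + 12/(4 + (6 + 3*(-5))²/8))) = 47*((-5 + 6) + (66*(1/15) + 12/(4 + (6 - 15)²/8))) = 47*(1 + (22/5 + 12/(4 + (⅛)*(-9)²))) = 47*(1 + (22/5 + 12/(4 + (⅛)*81))) = 47*(1 + (22/5 + 12/(4 + 81/8))) = 47*(1 + (22/5 + 12/(113/8))) = 47*(1 + (22/5 + 12*(8/113))) = 47*(1 + (22/5 + 96/113)) = 47*(1 + 2966/565) = 47*(3531/565) = 165957/565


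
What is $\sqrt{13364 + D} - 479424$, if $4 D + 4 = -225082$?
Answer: $-479424 + \frac{3 i \sqrt{19070}}{2} \approx -4.7942 \cdot 10^{5} + 207.14 i$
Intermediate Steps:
$D = - \frac{112543}{2}$ ($D = -1 + \frac{1}{4} \left(-225082\right) = -1 - \frac{112541}{2} = - \frac{112543}{2} \approx -56272.0$)
$\sqrt{13364 + D} - 479424 = \sqrt{13364 - \frac{112543}{2}} - 479424 = \sqrt{- \frac{85815}{2}} - 479424 = \frac{3 i \sqrt{19070}}{2} - 479424 = -479424 + \frac{3 i \sqrt{19070}}{2}$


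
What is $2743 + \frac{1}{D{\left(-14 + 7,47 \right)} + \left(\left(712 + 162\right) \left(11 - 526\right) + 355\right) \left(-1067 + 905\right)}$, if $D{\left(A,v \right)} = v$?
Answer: $\frac{199855959252}{72860357} \approx 2743.0$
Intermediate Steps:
$2743 + \frac{1}{D{\left(-14 + 7,47 \right)} + \left(\left(712 + 162\right) \left(11 - 526\right) + 355\right) \left(-1067 + 905\right)} = 2743 + \frac{1}{47 + \left(\left(712 + 162\right) \left(11 - 526\right) + 355\right) \left(-1067 + 905\right)} = 2743 + \frac{1}{47 + \left(874 \left(-515\right) + 355\right) \left(-162\right)} = 2743 + \frac{1}{47 + \left(-450110 + 355\right) \left(-162\right)} = 2743 + \frac{1}{47 - -72860310} = 2743 + \frac{1}{47 + 72860310} = 2743 + \frac{1}{72860357} = \frac{199855959252}{72860357}$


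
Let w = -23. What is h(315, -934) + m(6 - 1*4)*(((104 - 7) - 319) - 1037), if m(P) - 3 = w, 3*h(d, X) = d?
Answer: 25285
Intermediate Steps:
h(d, X) = d/3
m(P) = -20 (m(P) = 3 - 23 = -20)
h(315, -934) + m(6 - 1*4)*(((104 - 7) - 319) - 1037) = (1/3)*315 - 20*(((104 - 7) - 319) - 1037) = 105 - 20*((97 - 319) - 1037) = 105 - 20*(-222 - 1037) = 105 - 20*(-1259) = 105 + 25180 = 25285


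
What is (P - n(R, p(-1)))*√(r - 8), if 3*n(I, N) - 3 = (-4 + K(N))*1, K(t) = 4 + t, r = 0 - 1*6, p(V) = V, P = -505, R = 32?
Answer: -1517*I*√14/3 ≈ -1892.0*I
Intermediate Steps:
r = -6 (r = 0 - 6 = -6)
n(I, N) = 1 + N/3 (n(I, N) = 1 + ((-4 + (4 + N))*1)/3 = 1 + (N*1)/3 = 1 + N/3)
(P - n(R, p(-1)))*√(r - 8) = (-505 - (1 + (⅓)*(-1)))*√(-6 - 8) = (-505 - (1 - ⅓))*√(-14) = (-505 - 1*⅔)*(I*√14) = (-505 - ⅔)*(I*√14) = -1517*I*√14/3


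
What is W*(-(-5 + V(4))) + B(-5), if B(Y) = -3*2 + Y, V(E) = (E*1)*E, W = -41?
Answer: 440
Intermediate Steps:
V(E) = E² (V(E) = E*E = E²)
B(Y) = -6 + Y
W*(-(-5 + V(4))) + B(-5) = -(-41)*(-5 + 4²) + (-6 - 5) = -(-41)*(-5 + 16) - 11 = -(-41)*11 - 11 = -41*(-11) - 11 = 451 - 11 = 440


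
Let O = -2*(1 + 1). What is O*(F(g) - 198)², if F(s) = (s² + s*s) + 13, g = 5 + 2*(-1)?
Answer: -111556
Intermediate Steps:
O = -4 (O = -2*2 = -4)
g = 3 (g = 5 - 2 = 3)
F(s) = 13 + 2*s² (F(s) = (s² + s²) + 13 = 2*s² + 13 = 13 + 2*s²)
O*(F(g) - 198)² = -4*((13 + 2*3²) - 198)² = -4*((13 + 2*9) - 198)² = -4*((13 + 18) - 198)² = -4*(31 - 198)² = -4*(-167)² = -4*27889 = -111556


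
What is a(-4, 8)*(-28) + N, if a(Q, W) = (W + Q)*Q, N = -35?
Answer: 413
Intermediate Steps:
a(Q, W) = Q*(Q + W) (a(Q, W) = (Q + W)*Q = Q*(Q + W))
a(-4, 8)*(-28) + N = -4*(-4 + 8)*(-28) - 35 = -4*4*(-28) - 35 = -16*(-28) - 35 = 448 - 35 = 413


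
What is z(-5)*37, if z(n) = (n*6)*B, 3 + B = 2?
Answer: 1110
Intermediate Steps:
B = -1 (B = -3 + 2 = -1)
z(n) = -6*n (z(n) = (n*6)*(-1) = (6*n)*(-1) = -6*n)
z(-5)*37 = -6*(-5)*37 = 30*37 = 1110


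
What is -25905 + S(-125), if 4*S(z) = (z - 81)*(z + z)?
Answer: -13030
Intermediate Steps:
S(z) = z*(-81 + z)/2 (S(z) = ((z - 81)*(z + z))/4 = ((-81 + z)*(2*z))/4 = (2*z*(-81 + z))/4 = z*(-81 + z)/2)
-25905 + S(-125) = -25905 + (1/2)*(-125)*(-81 - 125) = -25905 + (1/2)*(-125)*(-206) = -25905 + 12875 = -13030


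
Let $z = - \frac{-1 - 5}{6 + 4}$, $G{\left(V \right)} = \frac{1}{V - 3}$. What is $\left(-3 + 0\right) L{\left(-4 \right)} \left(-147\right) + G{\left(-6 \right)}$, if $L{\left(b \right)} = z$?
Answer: $\frac{11902}{45} \approx 264.49$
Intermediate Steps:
$G{\left(V \right)} = \frac{1}{-3 + V}$
$z = \frac{3}{5}$ ($z = - \frac{-6}{10} = \left(-1\right) \left(- \frac{3}{5}\right) = \frac{3}{5} \approx 0.6$)
$L{\left(b \right)} = \frac{3}{5}$
$\left(-3 + 0\right) L{\left(-4 \right)} \left(-147\right) + G{\left(-6 \right)} = \left(-3 + 0\right) \frac{3}{5} \left(-147\right) + \frac{1}{-3 - 6} = \left(-3\right) \frac{3}{5} \left(-147\right) + \frac{1}{-9} = \left(- \frac{9}{5}\right) \left(-147\right) - \frac{1}{9} = \frac{1323}{5} - \frac{1}{9} = \frac{11902}{45}$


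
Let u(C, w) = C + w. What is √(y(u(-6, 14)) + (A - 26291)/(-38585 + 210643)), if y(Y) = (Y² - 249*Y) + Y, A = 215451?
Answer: 10*I*√142017619519/86029 ≈ 43.805*I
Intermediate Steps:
y(Y) = Y² - 248*Y
√(y(u(-6, 14)) + (A - 26291)/(-38585 + 210643)) = √((-6 + 14)*(-248 + (-6 + 14)) + (215451 - 26291)/(-38585 + 210643)) = √(8*(-248 + 8) + 189160/172058) = √(8*(-240) + 189160*(1/172058)) = √(-1920 + 94580/86029) = √(-165081100/86029) = 10*I*√142017619519/86029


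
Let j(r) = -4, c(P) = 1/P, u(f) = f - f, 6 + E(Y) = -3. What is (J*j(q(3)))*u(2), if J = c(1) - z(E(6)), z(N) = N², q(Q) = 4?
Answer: 0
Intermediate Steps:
E(Y) = -9 (E(Y) = -6 - 3 = -9)
u(f) = 0
J = -80 (J = 1/1 - 1*(-9)² = 1 - 1*81 = 1 - 81 = -80)
(J*j(q(3)))*u(2) = -80*(-4)*0 = 320*0 = 0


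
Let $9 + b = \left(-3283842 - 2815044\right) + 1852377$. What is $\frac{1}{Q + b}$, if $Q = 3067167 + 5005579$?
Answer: $\frac{1}{3826228} \approx 2.6135 \cdot 10^{-7}$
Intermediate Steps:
$Q = 8072746$
$b = -4246518$ ($b = -9 + \left(\left(-3283842 - 2815044\right) + 1852377\right) = -9 + \left(-6098886 + 1852377\right) = -9 - 4246509 = -4246518$)
$\frac{1}{Q + b} = \frac{1}{8072746 - 4246518} = \frac{1}{3826228}$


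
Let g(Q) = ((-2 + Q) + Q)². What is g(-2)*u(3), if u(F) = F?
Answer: 108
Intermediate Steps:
g(Q) = (-2 + 2*Q)²
g(-2)*u(3) = (4*(-1 - 2)²)*3 = (4*(-3)²)*3 = (4*9)*3 = 36*3 = 108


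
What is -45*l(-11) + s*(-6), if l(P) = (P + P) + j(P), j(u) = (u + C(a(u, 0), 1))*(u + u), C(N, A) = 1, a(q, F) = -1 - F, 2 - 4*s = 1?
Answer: -17823/2 ≈ -8911.5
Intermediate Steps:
s = 1/4 (s = 1/2 - 1/4*1 = 1/2 - 1/4 = 1/4 ≈ 0.25000)
j(u) = 2*u*(1 + u) (j(u) = (u + 1)*(u + u) = (1 + u)*(2*u) = 2*u*(1 + u))
l(P) = 2*P + 2*P*(1 + P) (l(P) = (P + P) + 2*P*(1 + P) = 2*P + 2*P*(1 + P))
-45*l(-11) + s*(-6) = -90*(-11)*(2 - 11) + (1/4)*(-6) = -90*(-11)*(-9) - 3/2 = -45*198 - 3/2 = -8910 - 3/2 = -17823/2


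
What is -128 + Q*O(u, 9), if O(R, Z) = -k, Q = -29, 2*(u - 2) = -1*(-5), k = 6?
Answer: 46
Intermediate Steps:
u = 9/2 (u = 2 + (-1*(-5))/2 = 2 + (1/2)*5 = 2 + 5/2 = 9/2 ≈ 4.5000)
O(R, Z) = -6 (O(R, Z) = -1*6 = -6)
-128 + Q*O(u, 9) = -128 - 29*(-6) = -128 + 174 = 46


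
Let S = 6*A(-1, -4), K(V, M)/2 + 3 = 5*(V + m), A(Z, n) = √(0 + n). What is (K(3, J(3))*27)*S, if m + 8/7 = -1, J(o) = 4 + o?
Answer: 5832*I/7 ≈ 833.14*I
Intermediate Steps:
m = -15/7 (m = -8/7 - 1 = -15/7 ≈ -2.1429)
A(Z, n) = √n
K(V, M) = -192/7 + 10*V (K(V, M) = -6 + 2*(5*(V - 15/7)) = -6 + 2*(5*(-15/7 + V)) = -6 + 2*(-75/7 + 5*V) = -6 + (-150/7 + 10*V) = -192/7 + 10*V)
S = 12*I (S = 6*√(-4) = 6*(2*I) = 12*I ≈ 12.0*I)
(K(3, J(3))*27)*S = ((-192/7 + 10*3)*27)*(12*I) = ((-192/7 + 30)*27)*(12*I) = ((18/7)*27)*(12*I) = 486*(12*I)/7 = 5832*I/7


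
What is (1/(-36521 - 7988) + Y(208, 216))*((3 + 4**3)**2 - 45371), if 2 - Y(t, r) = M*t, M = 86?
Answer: 32545668593950/44509 ≈ 7.3122e+8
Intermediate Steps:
Y(t, r) = 2 - 86*t
(1/(-36521 - 7988) + Y(208, 216))*((3 + 4**3)**2 - 45371) = (1/(-36521 - 7988) + (2 - 86*208))*((3 + 4**3)**2 - 45371) = (1/(-44509) + (2 - 17888))*((3 + 64)**2 - 45371) = (-1/44509 - 17886)*(67**2 - 45371) = -796087975*(4489 - 45371)/44509 = -796087975/44509*(-40882) = 32545668593950/44509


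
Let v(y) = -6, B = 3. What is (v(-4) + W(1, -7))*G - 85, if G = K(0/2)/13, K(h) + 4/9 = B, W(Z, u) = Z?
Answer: -10060/117 ≈ -85.983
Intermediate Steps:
K(h) = 23/9 (K(h) = -4/9 + 3 = 23/9)
G = 23/117 (G = (23/9)/13 = (23/9)*(1/13) = 23/117 ≈ 0.19658)
(v(-4) + W(1, -7))*G - 85 = (-6 + 1)*(23/117) - 85 = -5*23/117 - 85 = -115/117 - 85 = -10060/117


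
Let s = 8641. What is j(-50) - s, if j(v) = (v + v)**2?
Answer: 1359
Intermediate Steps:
j(v) = 4*v**2 (j(v) = (2*v)**2 = 4*v**2)
j(-50) - s = 4*(-50)**2 - 1*8641 = 4*2500 - 8641 = 10000 - 8641 = 1359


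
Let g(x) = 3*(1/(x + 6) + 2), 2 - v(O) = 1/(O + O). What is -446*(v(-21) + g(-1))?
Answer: -403853/105 ≈ -3846.2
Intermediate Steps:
v(O) = 2 - 1/(2*O) (v(O) = 2 - 1/(O + O) = 2 - 1/(2*O))
g(x) = 6 + 3/(6 + x) (g(x) = 3*(1/(6 + x) + 2) = 3*(2 + 1/(6 + x)) = 6 + 3/(6 + x))
-446*(v(-21) + g(-1)) = -446*((2 - ½/(-21)) + 3*(13 + 2*(-1))/(6 - 1)) = -446*((2 - ½*(-1/21)) + 3*(13 - 2)/5) = -446*((2 + 1/42) + 3*(⅕)*11) = -446*(85/42 + 33/5) = -446*1811/210 = -403853/105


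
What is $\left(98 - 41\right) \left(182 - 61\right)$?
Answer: $6897$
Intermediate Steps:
$\left(98 - 41\right) \left(182 - 61\right) = 57 \cdot 121 = 6897$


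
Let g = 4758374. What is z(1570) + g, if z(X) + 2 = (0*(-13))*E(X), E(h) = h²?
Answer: 4758372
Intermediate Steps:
z(X) = -2 (z(X) = -2 + (0*(-13))*X² = -2 + 0*X² = -2 + 0 = -2)
z(1570) + g = -2 + 4758374 = 4758372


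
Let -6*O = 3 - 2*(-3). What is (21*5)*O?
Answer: -315/2 ≈ -157.50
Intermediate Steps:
O = -3/2 (O = -(3 - 2*(-3))/6 = -(3 + 6)/6 = -⅙*9 = -3/2 ≈ -1.5000)
(21*5)*O = (21*5)*(-3/2) = 105*(-3/2) = -315/2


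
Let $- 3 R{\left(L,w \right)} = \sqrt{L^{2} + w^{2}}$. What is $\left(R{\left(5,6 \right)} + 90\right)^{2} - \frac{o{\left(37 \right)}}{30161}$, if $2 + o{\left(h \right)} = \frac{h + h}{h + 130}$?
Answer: $\frac{367496314747}{45331983} - 60 \sqrt{61} \approx 7638.2$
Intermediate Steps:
$o{\left(h \right)} = -2 + \frac{2 h}{130 + h}$ ($o{\left(h \right)} = -2 + \frac{h + h}{h + 130} = -2 + \frac{2 h}{130 + h}$)
$R{\left(L,w \right)} = - \frac{\sqrt{L^{2} + w^{2}}}{3}$
$\left(R{\left(5,6 \right)} + 90\right)^{2} - \frac{o{\left(37 \right)}}{30161} = \left(- \frac{\sqrt{5^{2} + 6^{2}}}{3} + 90\right)^{2} - \frac{\left(-260\right) \frac{1}{130 + 37}}{30161} = \left(- \frac{\sqrt{25 + 36}}{3} + 90\right)^{2} - - \frac{260}{167} \cdot \frac{1}{30161} = \left(- \frac{\sqrt{61}}{3} + 90\right)^{2} - \left(-260\right) \frac{1}{167} \cdot \frac{1}{30161} = \left(90 - \frac{\sqrt{61}}{3}\right)^{2} - \left(- \frac{260}{167}\right) \frac{1}{30161} = \left(90 - \frac{\sqrt{61}}{3}\right)^{2} - - \frac{260}{5036887} = \left(90 - \frac{\sqrt{61}}{3}\right)^{2} + \frac{260}{5036887} = \frac{260}{5036887} + \left(90 - \frac{\sqrt{61}}{3}\right)^{2}$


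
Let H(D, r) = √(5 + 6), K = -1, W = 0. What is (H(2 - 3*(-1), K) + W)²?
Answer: 11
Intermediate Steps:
H(D, r) = √11
(H(2 - 3*(-1), K) + W)² = (√11 + 0)² = (√11)² = 11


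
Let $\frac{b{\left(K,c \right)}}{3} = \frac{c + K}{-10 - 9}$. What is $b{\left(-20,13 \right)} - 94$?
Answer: $- \frac{1765}{19} \approx -92.895$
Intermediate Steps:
$b{\left(K,c \right)} = - \frac{3 K}{19} - \frac{3 c}{19}$ ($b{\left(K,c \right)} = 3 \frac{c + K}{-10 - 9} = 3 \frac{K + c}{-19} = 3 \left(K + c\right) \left(- \frac{1}{19}\right) = 3 \left(- \frac{K}{19} - \frac{c}{19}\right) = - \frac{3 K}{19} - \frac{3 c}{19}$)
$b{\left(-20,13 \right)} - 94 = \left(\left(- \frac{3}{19}\right) \left(-20\right) - \frac{39}{19}\right) - 94 = \left(\frac{60}{19} - \frac{39}{19}\right) - 94 = \frac{21}{19} - 94 = - \frac{1765}{19}$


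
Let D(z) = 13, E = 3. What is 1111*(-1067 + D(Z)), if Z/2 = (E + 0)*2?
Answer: -1170994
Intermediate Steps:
Z = 12 (Z = 2*((3 + 0)*2) = 2*(3*2) = 2*6 = 12)
1111*(-1067 + D(Z)) = 1111*(-1067 + 13) = 1111*(-1054) = -1170994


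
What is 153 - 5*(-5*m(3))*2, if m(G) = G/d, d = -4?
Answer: 231/2 ≈ 115.50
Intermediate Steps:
m(G) = -G/4 (m(G) = G/(-4) = G*(-1/4) = -G/4)
153 - 5*(-5*m(3))*2 = 153 - 5*(-(-5)*3/4)*2 = 153 - 5*(-5*(-3/4))*2 = 153 - 75*2/4 = 153 - 5*15/2 = 153 - 75/2 = 231/2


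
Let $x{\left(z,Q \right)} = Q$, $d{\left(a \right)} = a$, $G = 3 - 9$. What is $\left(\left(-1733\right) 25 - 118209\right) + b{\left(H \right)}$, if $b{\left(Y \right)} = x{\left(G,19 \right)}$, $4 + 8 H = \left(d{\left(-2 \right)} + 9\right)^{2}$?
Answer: $-161515$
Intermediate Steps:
$G = -6$ ($G = 3 - 9 = -6$)
$H = \frac{45}{8}$ ($H = - \frac{1}{2} + \frac{\left(-2 + 9\right)^{2}}{8} = - \frac{1}{2} + \frac{7^{2}}{8} = - \frac{1}{2} + \frac{1}{8} \cdot 49 = - \frac{1}{2} + \frac{49}{8} = \frac{45}{8} \approx 5.625$)
$b{\left(Y \right)} = 19$
$\left(\left(-1733\right) 25 - 118209\right) + b{\left(H \right)} = \left(\left(-1733\right) 25 - 118209\right) + 19 = \left(-43325 - 118209\right) + 19 = -161534 + 19 = -161515$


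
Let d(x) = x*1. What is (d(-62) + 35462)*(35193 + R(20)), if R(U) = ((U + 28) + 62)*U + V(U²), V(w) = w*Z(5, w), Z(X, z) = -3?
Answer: 1281232200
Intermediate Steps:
d(x) = x
V(w) = -3*w (V(w) = w*(-3) = -3*w)
R(U) = -3*U² + U*(90 + U) (R(U) = ((U + 28) + 62)*U - 3*U² = ((28 + U) + 62)*U - 3*U² = (90 + U)*U - 3*U² = U*(90 + U) - 3*U² = -3*U² + U*(90 + U))
(d(-62) + 35462)*(35193 + R(20)) = (-62 + 35462)*(35193 + 2*20*(45 - 1*20)) = 35400*(35193 + 2*20*(45 - 20)) = 35400*(35193 + 2*20*25) = 35400*(35193 + 1000) = 35400*36193 = 1281232200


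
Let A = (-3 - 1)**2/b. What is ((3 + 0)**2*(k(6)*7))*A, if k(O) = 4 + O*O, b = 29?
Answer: 40320/29 ≈ 1390.3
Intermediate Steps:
k(O) = 4 + O**2
A = 16/29 (A = (-3 - 1)**2/29 = (-4)**2*(1/29) = 16*(1/29) = 16/29 ≈ 0.55172)
((3 + 0)**2*(k(6)*7))*A = ((3 + 0)**2*((4 + 6**2)*7))*(16/29) = (3**2*((4 + 36)*7))*(16/29) = (9*(40*7))*(16/29) = (9*280)*(16/29) = 2520*(16/29) = 40320/29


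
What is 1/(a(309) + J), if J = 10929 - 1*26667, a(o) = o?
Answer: -1/15429 ≈ -6.4813e-5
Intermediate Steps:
J = -15738 (J = 10929 - 26667 = -15738)
1/(a(309) + J) = 1/(309 - 15738) = 1/(-15429) = -1/15429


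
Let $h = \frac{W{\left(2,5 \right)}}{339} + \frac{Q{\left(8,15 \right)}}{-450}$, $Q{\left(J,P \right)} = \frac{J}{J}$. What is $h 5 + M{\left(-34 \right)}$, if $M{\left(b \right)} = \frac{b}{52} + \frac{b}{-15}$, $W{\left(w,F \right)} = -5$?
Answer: $\frac{101006}{66105} \approx 1.528$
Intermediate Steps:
$Q{\left(J,P \right)} = 1$
$M{\left(b \right)} = - \frac{37 b}{780}$ ($M{\left(b \right)} = b \frac{1}{52} + b \left(- \frac{1}{15}\right) = \frac{b}{52} - \frac{b}{15} = - \frac{37 b}{780}$)
$h = - \frac{863}{50850}$ ($h = - \frac{5}{339} + 1 \frac{1}{-450} = \left(-5\right) \frac{1}{339} + 1 \left(- \frac{1}{450}\right) = - \frac{5}{339} - \frac{1}{450} = - \frac{863}{50850} \approx -0.016971$)
$h 5 + M{\left(-34 \right)} = \left(- \frac{863}{50850}\right) 5 - - \frac{629}{390} = - \frac{863}{10170} + \frac{629}{390} = \frac{101006}{66105}$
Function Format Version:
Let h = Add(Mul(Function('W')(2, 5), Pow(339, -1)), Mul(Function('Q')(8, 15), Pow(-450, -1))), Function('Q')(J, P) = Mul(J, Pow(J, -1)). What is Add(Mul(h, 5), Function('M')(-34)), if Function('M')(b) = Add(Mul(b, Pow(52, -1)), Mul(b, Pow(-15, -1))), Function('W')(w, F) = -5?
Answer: Rational(101006, 66105) ≈ 1.5280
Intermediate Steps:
Function('Q')(J, P) = 1
Function('M')(b) = Mul(Rational(-37, 780), b) (Function('M')(b) = Add(Mul(b, Rational(1, 52)), Mul(b, Rational(-1, 15))) = Add(Mul(Rational(1, 52), b), Mul(Rational(-1, 15), b)) = Mul(Rational(-37, 780), b))
h = Rational(-863, 50850) (h = Add(Mul(-5, Pow(339, -1)), Mul(1, Pow(-450, -1))) = Add(Mul(-5, Rational(1, 339)), Mul(1, Rational(-1, 450))) = Add(Rational(-5, 339), Rational(-1, 450)) = Rational(-863, 50850) ≈ -0.016971)
Add(Mul(h, 5), Function('M')(-34)) = Add(Mul(Rational(-863, 50850), 5), Mul(Rational(-37, 780), -34)) = Add(Rational(-863, 10170), Rational(629, 390)) = Rational(101006, 66105)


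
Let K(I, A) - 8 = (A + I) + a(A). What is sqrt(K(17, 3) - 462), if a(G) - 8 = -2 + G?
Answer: 5*I*sqrt(17) ≈ 20.616*I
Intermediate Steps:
a(G) = 6 + G (a(G) = 8 + (-2 + G) = 6 + G)
K(I, A) = 14 + I + 2*A (K(I, A) = 8 + ((A + I) + (6 + A)) = 8 + (6 + I + 2*A) = 14 + I + 2*A)
sqrt(K(17, 3) - 462) = sqrt((14 + 17 + 2*3) - 462) = sqrt((14 + 17 + 6) - 462) = sqrt(37 - 462) = sqrt(-425) = 5*I*sqrt(17)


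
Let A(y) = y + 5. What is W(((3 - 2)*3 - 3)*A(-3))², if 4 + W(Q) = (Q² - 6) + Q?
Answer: 100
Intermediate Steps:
A(y) = 5 + y
W(Q) = -10 + Q + Q² (W(Q) = -4 + ((Q² - 6) + Q) = -4 + ((-6 + Q²) + Q) = -4 + (-6 + Q + Q²) = -10 + Q + Q²)
W(((3 - 2)*3 - 3)*A(-3))² = (-10 + ((3 - 2)*3 - 3)*(5 - 3) + (((3 - 2)*3 - 3)*(5 - 3))²)² = (-10 + (1*3 - 3)*2 + ((1*3 - 3)*2)²)² = (-10 + (3 - 3)*2 + ((3 - 3)*2)²)² = (-10 + 0*2 + (0*2)²)² = (-10 + 0 + 0²)² = (-10 + 0 + 0)² = (-10)² = 100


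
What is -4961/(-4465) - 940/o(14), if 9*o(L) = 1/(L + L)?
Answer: -1057664239/4465 ≈ -2.3688e+5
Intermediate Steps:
o(L) = 1/(18*L) (o(L) = 1/(9*(L + L)) = 1/(9*((2*L))) = (1/(2*L))/9 = 1/(18*L))
-4961/(-4465) - 940/o(14) = -4961/(-4465) - 940/((1/18)/14) = -4961*(-1/4465) - 940/((1/18)*(1/14)) = 4961/4465 - 940/1/252 = 4961/4465 - 940*252 = 4961/4465 - 236880 = -1057664239/4465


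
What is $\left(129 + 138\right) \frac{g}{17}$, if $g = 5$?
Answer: $\frac{1335}{17} \approx 78.529$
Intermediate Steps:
$\left(129 + 138\right) \frac{g}{17} = \left(129 + 138\right) \frac{5}{17} = 267 \cdot 5 \cdot \frac{1}{17} = 267 \cdot \frac{5}{17} = \frac{1335}{17}$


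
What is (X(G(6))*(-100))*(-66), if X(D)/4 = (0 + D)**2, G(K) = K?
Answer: 950400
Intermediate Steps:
X(D) = 4*D**2 (X(D) = 4*(0 + D)**2 = 4*D**2)
(X(G(6))*(-100))*(-66) = ((4*6**2)*(-100))*(-66) = ((4*36)*(-100))*(-66) = (144*(-100))*(-66) = -14400*(-66) = 950400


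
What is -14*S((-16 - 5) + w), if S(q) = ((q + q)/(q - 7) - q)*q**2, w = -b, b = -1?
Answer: -3248000/27 ≈ -1.2030e+5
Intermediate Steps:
w = 1 (w = -1*(-1) = 1)
S(q) = q**2*(-q + 2*q/(-7 + q)) (S(q) = ((2*q)/(-7 + q) - q)*q**2 = (2*q/(-7 + q) - q)*q**2 = (-q + 2*q/(-7 + q))*q**2 = q**2*(-q + 2*q/(-7 + q)))
-14*S((-16 - 5) + w) = -14*((-16 - 5) + 1)**3*(9 - ((-16 - 5) + 1))/(-7 + ((-16 - 5) + 1)) = -14*(-21 + 1)**3*(9 - (-21 + 1))/(-7 + (-21 + 1)) = -14*(-20)**3*(9 - 1*(-20))/(-7 - 20) = -(-112000)*(9 + 20)/(-27) = -(-112000)*(-1)*29/27 = -14*232000/27 = -3248000/27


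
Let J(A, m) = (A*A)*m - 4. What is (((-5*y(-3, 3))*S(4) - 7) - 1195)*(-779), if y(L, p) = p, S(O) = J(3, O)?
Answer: 1310278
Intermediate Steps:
J(A, m) = -4 + m*A² (J(A, m) = A²*m - 4 = m*A² - 4 = -4 + m*A²)
S(O) = -4 + 9*O (S(O) = -4 + O*3² = -4 + O*9 = -4 + 9*O)
(((-5*y(-3, 3))*S(4) - 7) - 1195)*(-779) = (((-5*3)*(-4 + 9*4) - 7) - 1195)*(-779) = ((-15*(-4 + 36) - 7) - 1195)*(-779) = ((-15*32 - 7) - 1195)*(-779) = ((-480 - 7) - 1195)*(-779) = (-487 - 1195)*(-779) = -1682*(-779) = 1310278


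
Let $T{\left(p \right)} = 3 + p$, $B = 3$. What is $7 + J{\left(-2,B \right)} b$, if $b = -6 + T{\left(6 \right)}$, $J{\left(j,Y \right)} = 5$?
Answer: $22$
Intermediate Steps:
$b = 3$ ($b = -6 + \left(3 + 6\right) = -6 + 9 = 3$)
$7 + J{\left(-2,B \right)} b = 7 + 5 \cdot 3 = 7 + 15 = 22$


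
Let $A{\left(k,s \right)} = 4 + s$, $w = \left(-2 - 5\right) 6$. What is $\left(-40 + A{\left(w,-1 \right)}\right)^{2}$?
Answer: $1369$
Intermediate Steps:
$w = -42$ ($w = \left(-7\right) 6 = -42$)
$\left(-40 + A{\left(w,-1 \right)}\right)^{2} = \left(-40 + \left(4 - 1\right)\right)^{2} = \left(-40 + 3\right)^{2} = \left(-37\right)^{2} = 1369$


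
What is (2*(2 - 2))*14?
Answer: 0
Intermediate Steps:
(2*(2 - 2))*14 = (2*0)*14 = 0*14 = 0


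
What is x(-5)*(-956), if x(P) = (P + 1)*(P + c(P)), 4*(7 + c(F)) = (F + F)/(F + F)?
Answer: -44932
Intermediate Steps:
c(F) = -27/4 (c(F) = -7 + ((F + F)/(F + F))/4 = -7 + ((2*F)/((2*F)))/4 = -7 + ((2*F)*(1/(2*F)))/4 = -7 + (¼)*1 = -7 + ¼ = -27/4)
x(P) = (1 + P)*(-27/4 + P) (x(P) = (P + 1)*(P - 27/4) = (1 + P)*(-27/4 + P))
x(-5)*(-956) = (-27/4 + (-5)² - 23/4*(-5))*(-956) = (-27/4 + 25 + 115/4)*(-956) = 47*(-956) = -44932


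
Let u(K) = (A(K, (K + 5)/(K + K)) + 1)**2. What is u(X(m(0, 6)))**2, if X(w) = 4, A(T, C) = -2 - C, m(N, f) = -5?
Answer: 83521/4096 ≈ 20.391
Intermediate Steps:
u(K) = (-1 - (5 + K)/(2*K))**2 (u(K) = ((-2 - (K + 5)/(K + K)) + 1)**2 = ((-2 - (5 + K)/(2*K)) + 1)**2 = (-1 - (5 + K)/(2*K))**2)
u(X(m(0, 6)))**2 = ((1/4)*(5 + 3*4)**2/4**2)**2 = ((1/4)*(1/16)*(5 + 12)**2)**2 = ((1/4)*(1/16)*17**2)**2 = ((1/4)*(1/16)*289)**2 = (289/64)**2 = 83521/4096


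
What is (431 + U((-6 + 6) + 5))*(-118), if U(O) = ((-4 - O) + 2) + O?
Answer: -50622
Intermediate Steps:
U(O) = -2 (U(O) = (-2 - O) + O = -2)
(431 + U((-6 + 6) + 5))*(-118) = (431 - 2)*(-118) = 429*(-118) = -50622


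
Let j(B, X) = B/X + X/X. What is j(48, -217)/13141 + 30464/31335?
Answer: 86876346623/89354791995 ≈ 0.97226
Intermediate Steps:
j(B, X) = 1 + B/X (j(B, X) = B/X + 1 = 1 + B/X)
j(48, -217)/13141 + 30464/31335 = ((48 - 217)/(-217))/13141 + 30464/31335 = -1/217*(-169)*(1/13141) + 30464*(1/31335) = (169/217)*(1/13141) + 30464/31335 = 169/2851597 + 30464/31335 = 86876346623/89354791995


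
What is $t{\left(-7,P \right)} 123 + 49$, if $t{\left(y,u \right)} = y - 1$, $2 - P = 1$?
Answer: $-935$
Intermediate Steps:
$P = 1$ ($P = 2 - 1 = 1$)
$t{\left(y,u \right)} = -1 + y$
$t{\left(-7,P \right)} 123 + 49 = \left(-1 - 7\right) 123 + 49 = \left(-8\right) 123 + 49 = -984 + 49 = -935$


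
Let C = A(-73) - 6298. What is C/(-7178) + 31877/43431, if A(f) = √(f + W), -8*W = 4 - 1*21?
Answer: 251170772/155873859 - 9*I*√14/28712 ≈ 1.6114 - 0.0011729*I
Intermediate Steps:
W = 17/8 (W = -(4 - 1*21)/8 = -(4 - 21)/8 = -⅛*(-17) = 17/8 ≈ 2.1250)
A(f) = √(17/8 + f) (A(f) = √(f + 17/8) = √(17/8 + f))
C = -6298 + 9*I*√14/4 (C = √(34 + 16*(-73))/4 - 6298 = √(34 - 1168)/4 - 6298 = √(-1134)/4 - 6298 = (9*I*√14)/4 - 6298 = 9*I*√14/4 - 6298 = -6298 + 9*I*√14/4 ≈ -6298.0 + 8.4187*I)
C/(-7178) + 31877/43431 = (-6298 + 9*I*√14/4)/(-7178) + 31877/43431 = (-6298 + 9*I*√14/4)*(-1/7178) + 31877*(1/43431) = (3149/3589 - 9*I*√14/28712) + 31877/43431 = 251170772/155873859 - 9*I*√14/28712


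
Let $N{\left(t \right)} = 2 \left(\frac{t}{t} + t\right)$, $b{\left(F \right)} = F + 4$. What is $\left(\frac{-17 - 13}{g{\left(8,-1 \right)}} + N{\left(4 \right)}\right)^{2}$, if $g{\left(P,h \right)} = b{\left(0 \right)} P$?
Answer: $\frac{21025}{256} \approx 82.129$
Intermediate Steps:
$b{\left(F \right)} = 4 + F$
$g{\left(P,h \right)} = 4 P$ ($g{\left(P,h \right)} = \left(4 + 0\right) P = 4 P$)
$N{\left(t \right)} = 2 + 2 t$ ($N{\left(t \right)} = 2 \left(1 + t\right) = 2 + 2 t$)
$\left(\frac{-17 - 13}{g{\left(8,-1 \right)}} + N{\left(4 \right)}\right)^{2} = \left(\frac{-17 - 13}{4 \cdot 8} + \left(2 + 2 \cdot 4\right)\right)^{2} = \left(\frac{-17 - 13}{32} + \left(2 + 8\right)\right)^{2} = \left(\left(-30\right) \frac{1}{32} + 10\right)^{2} = \left(- \frac{15}{16} + 10\right)^{2} = \left(\frac{145}{16}\right)^{2} = \frac{21025}{256}$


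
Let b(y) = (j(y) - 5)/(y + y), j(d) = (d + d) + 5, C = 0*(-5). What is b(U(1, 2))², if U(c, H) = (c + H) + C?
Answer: 1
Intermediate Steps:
C = 0
j(d) = 5 + 2*d (j(d) = 2*d + 5 = 5 + 2*d)
U(c, H) = H + c (U(c, H) = (c + H) + 0 = (H + c) + 0 = H + c)
b(y) = 1 (b(y) = ((5 + 2*y) - 5)/(y + y) = (2*y)/((2*y)) = (2*y)*(1/(2*y)) = 1)
b(U(1, 2))² = 1² = 1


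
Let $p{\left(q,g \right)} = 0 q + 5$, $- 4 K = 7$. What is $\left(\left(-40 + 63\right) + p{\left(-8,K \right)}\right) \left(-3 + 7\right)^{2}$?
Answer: $448$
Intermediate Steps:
$K = - \frac{7}{4}$ ($K = \left(- \frac{1}{4}\right) 7 = - \frac{7}{4} \approx -1.75$)
$p{\left(q,g \right)} = 5$ ($p{\left(q,g \right)} = 0 + 5 = 5$)
$\left(\left(-40 + 63\right) + p{\left(-8,K \right)}\right) \left(-3 + 7\right)^{2} = \left(\left(-40 + 63\right) + 5\right) \left(-3 + 7\right)^{2} = \left(23 + 5\right) 4^{2} = 28 \cdot 16 = 448$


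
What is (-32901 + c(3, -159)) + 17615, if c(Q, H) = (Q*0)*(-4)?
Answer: -15286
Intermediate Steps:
c(Q, H) = 0 (c(Q, H) = 0*(-4) = 0)
(-32901 + c(3, -159)) + 17615 = (-32901 + 0) + 17615 = -32901 + 17615 = -15286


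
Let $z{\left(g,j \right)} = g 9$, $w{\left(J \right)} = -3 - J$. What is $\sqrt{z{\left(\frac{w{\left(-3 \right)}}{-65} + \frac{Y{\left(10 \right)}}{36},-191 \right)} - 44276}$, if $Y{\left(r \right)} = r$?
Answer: $\frac{i \sqrt{177094}}{2} \approx 210.41 i$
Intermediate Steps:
$z{\left(g,j \right)} = 9 g$
$\sqrt{z{\left(\frac{w{\left(-3 \right)}}{-65} + \frac{Y{\left(10 \right)}}{36},-191 \right)} - 44276} = \sqrt{9 \left(\frac{-3 - -3}{-65} + \frac{10}{36}\right) - 44276} = \sqrt{9 \left(\left(-3 + 3\right) \left(- \frac{1}{65}\right) + 10 \cdot \frac{1}{36}\right) - 44276} = \sqrt{9 \left(0 \left(- \frac{1}{65}\right) + \frac{5}{18}\right) - 44276} = \sqrt{9 \left(0 + \frac{5}{18}\right) - 44276} = \sqrt{9 \cdot \frac{5}{18} - 44276} = \sqrt{\frac{5}{2} - 44276} = \sqrt{- \frac{88547}{2}} = \frac{i \sqrt{177094}}{2}$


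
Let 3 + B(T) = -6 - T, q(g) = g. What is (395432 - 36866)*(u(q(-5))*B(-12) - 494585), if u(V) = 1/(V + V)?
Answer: -886707363399/5 ≈ -1.7734e+11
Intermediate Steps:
B(T) = -9 - T (B(T) = -3 + (-6 - T) = -9 - T)
u(V) = 1/(2*V)
(395432 - 36866)*(u(q(-5))*B(-12) - 494585) = (395432 - 36866)*(((½)/(-5))*(-9 - 1*(-12)) - 494585) = 358566*(((½)*(-⅕))*(-9 + 12) - 494585) = 358566*(-⅒*3 - 494585) = 358566*(-3/10 - 494585) = 358566*(-4945853/10) = -886707363399/5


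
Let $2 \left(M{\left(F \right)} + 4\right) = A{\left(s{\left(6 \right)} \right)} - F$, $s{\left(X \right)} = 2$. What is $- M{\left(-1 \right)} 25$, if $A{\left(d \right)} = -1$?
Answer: $100$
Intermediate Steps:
$M{\left(F \right)} = - \frac{9}{2} - \frac{F}{2}$ ($M{\left(F \right)} = -4 + \frac{-1 - F}{2} = -4 - \left(\frac{1}{2} + \frac{F}{2}\right) = - \frac{9}{2} - \frac{F}{2}$)
$- M{\left(-1 \right)} 25 = - (- \frac{9}{2} - - \frac{1}{2}) 25 = - (- \frac{9}{2} + \frac{1}{2}) 25 = \left(-1\right) \left(-4\right) 25 = 4 \cdot 25 = 100$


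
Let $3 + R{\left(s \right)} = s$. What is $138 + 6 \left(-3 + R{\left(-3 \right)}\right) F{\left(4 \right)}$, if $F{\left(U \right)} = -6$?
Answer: $462$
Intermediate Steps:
$R{\left(s \right)} = -3 + s$
$138 + 6 \left(-3 + R{\left(-3 \right)}\right) F{\left(4 \right)} = 138 + 6 \left(-3 - 6\right) \left(-6\right) = 138 + 6 \left(-9\right) \left(-6\right) = 138 - -324 = 138 + 324 = 462$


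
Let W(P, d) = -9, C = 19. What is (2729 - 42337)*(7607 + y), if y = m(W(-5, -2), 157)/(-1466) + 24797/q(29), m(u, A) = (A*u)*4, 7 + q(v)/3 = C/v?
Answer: -12636754337285/50577 ≈ -2.4985e+8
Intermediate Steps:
q(v) = -21 + 57/v (q(v) = -21 + 3*(19/v) = -21 + 57/v)
m(u, A) = 4*A*u
y = -525549877/404616 (y = (4*157*(-9))/(-1466) + 24797/(-21 + 57/29) = -5652*(-1/1466) + 24797/(-21 + 57*(1/29)) = 2826/733 + 24797/(-21 + 57/29) = 2826/733 + 24797/(-552/29) = 2826/733 + 24797*(-29/552) = 2826/733 - 719113/552 = -525549877/404616 ≈ -1298.9)
(2729 - 42337)*(7607 + y) = (2729 - 42337)*(7607 - 525549877/404616) = -39608*2552364035/404616 = -12636754337285/50577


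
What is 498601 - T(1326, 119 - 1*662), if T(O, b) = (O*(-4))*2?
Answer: 509209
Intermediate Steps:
T(O, b) = -8*O (T(O, b) = -4*O*2 = -8*O)
498601 - T(1326, 119 - 1*662) = 498601 - (-8)*1326 = 498601 - 1*(-10608) = 498601 + 10608 = 509209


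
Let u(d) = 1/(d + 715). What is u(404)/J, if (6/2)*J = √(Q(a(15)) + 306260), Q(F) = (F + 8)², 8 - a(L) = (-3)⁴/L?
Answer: 5*√7659309/2856922257 ≈ 4.8436e-6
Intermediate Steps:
u(d) = 1/(715 + d)
a(L) = 8 - 81/L (a(L) = 8 - (-3)⁴/L = 8 - 81/L)
Q(F) = (8 + F)²
J = √7659309/15 (J = √((8 + (8 - 81/15))² + 306260)/3 = √((8 + (8 - 81*1/15))² + 306260)/3 = √((8 + (8 - 27/5))² + 306260)/3 = √((8 + 13/5)² + 306260)/3 = √((53/5)² + 306260)/3 = √(2809/25 + 306260)/3 = √(7659309/25)/3 = (√7659309/5)/3 = √7659309/15 ≈ 184.50)
u(404)/J = 1/((715 + 404)*((√7659309/15))) = (5*√7659309/2553103)/1119 = 5*√7659309/2856922257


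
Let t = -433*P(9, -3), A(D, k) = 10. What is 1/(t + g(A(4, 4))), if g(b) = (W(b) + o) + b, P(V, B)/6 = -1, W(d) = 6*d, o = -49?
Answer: 1/2619 ≈ 0.00038183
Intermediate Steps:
P(V, B) = -6 (P(V, B) = 6*(-1) = -6)
g(b) = -49 + 7*b (g(b) = (6*b - 49) + b = (-49 + 6*b) + b = -49 + 7*b)
t = 2598 (t = -433*(-6) = 2598)
1/(t + g(A(4, 4))) = 1/(2598 + (-49 + 7*10)) = 1/(2598 + (-49 + 70)) = 1/(2598 + 21) = 1/2619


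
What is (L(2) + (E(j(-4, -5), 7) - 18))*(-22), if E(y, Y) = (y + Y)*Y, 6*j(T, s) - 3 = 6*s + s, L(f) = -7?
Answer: 880/3 ≈ 293.33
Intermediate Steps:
j(T, s) = ½ + 7*s/6 (j(T, s) = ½ + (6*s + s)/6 = ½ + (7*s)/6 = ½ + 7*s/6)
E(y, Y) = Y*(Y + y) (E(y, Y) = (Y + y)*Y = Y*(Y + y))
(L(2) + (E(j(-4, -5), 7) - 18))*(-22) = (-7 + (7*(7 + (½ + (7/6)*(-5))) - 18))*(-22) = (-7 + (7*(7 + (½ - 35/6)) - 18))*(-22) = (-7 + (7*(7 - 16/3) - 18))*(-22) = (-7 + (7*(5/3) - 18))*(-22) = (-7 + (35/3 - 18))*(-22) = (-7 - 19/3)*(-22) = -40/3*(-22) = 880/3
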